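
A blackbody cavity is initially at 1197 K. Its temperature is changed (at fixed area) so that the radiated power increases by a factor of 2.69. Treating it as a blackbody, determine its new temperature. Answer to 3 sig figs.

T₂ ≈ 1.53×10³ K

P ∝ T⁴, so T₂/T₁ = (P₂/P₁)^(1/4) = (2.69)^(1/4) = 1.28067.
T₂ = 1197 × 1.28067 = 1.53×10³ K.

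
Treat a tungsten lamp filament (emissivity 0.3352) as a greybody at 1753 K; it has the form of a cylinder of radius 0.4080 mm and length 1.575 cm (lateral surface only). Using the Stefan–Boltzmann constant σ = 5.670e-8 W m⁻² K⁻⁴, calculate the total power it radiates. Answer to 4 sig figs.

Lateral area A = 2πrL = 2π×4.080×10⁻⁴×0.01575 = 4.03757×10⁻⁵ m².
P = εσAT⁴ = 0.3352 × 5.670×10⁻⁸ × 4.03757×10⁻⁵ × (1753)⁴ = 7.247 W.

P ≈ 7.247 W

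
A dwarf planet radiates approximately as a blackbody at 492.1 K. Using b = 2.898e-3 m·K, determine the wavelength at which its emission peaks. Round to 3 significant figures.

Wien's displacement law: λ_max = b/T = (2.898×10⁻³ m·K)/(492.1 K) = 5.889×10⁻⁶ m.
That is 5.89 μm, in the infrared range.

λ_max ≈ 5.89 μm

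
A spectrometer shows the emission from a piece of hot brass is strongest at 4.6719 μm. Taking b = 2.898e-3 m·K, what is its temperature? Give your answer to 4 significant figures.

Wien's law gives T = b/λ_max = (2.898×10⁻³ m·K)/(4.6719×10⁻⁶ m) = 620.3 K.

T ≈ 620.3 K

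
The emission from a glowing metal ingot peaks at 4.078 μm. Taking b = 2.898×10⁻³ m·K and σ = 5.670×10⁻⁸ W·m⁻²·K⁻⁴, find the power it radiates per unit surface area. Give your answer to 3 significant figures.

Wien's law: T = b/λ_max = 2.898×10⁻³/4.078×10⁻⁶ = 710.642 K.
Then I = σT⁴ = 5.670×10⁻⁸×(710.642)⁴ = 1.45×10⁴ W/m².

I ≈ 1.45×10⁴ W/m²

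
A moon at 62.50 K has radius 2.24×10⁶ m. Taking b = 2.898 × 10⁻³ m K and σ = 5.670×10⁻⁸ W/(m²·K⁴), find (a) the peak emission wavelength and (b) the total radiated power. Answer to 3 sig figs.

(a) λ_max = b/T = 2.898×10⁻³/62.50 = 4.637×10⁻⁵ m = 46.4 μm.
Surface area A = 4πR² = 4π(2.24×10⁶ m)² = 6.30530×10¹³ m².
(b) P = σAT⁴ = 5.670×10⁻⁸×6.30530×10¹³×(62.50)⁴ = 5.46×10¹³ W.

λ_max ≈ 46.4 μm; P ≈ 5.46×10¹³ W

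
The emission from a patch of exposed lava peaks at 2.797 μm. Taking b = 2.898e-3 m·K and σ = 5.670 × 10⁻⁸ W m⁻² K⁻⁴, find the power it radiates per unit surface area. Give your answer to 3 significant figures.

I ≈ 6.53×10⁴ W/m²

Wien's law: T = b/λ_max = 2.898×10⁻³/2.797×10⁻⁶ = 1036.11 K.
Then I = σT⁴ = 5.670×10⁻⁸×(1036.11)⁴ = 6.53×10⁴ W/m².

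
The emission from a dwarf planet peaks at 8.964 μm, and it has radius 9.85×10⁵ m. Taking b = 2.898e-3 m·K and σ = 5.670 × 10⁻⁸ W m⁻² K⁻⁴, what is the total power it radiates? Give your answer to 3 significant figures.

Wien's law: T = b/λ_max = 2.898×10⁻³/8.964×10⁻⁶ = 323.293 K.
Surface area A = 4πR² = 4π(9.85×10⁵ m)² = 1.21922×10¹³ m².
Then P = σAT⁴ = 5.670×10⁻⁸×1.21922×10¹³×(323.293)⁴ = 7.55×10¹⁵ W.

P ≈ 7.55×10¹⁵ W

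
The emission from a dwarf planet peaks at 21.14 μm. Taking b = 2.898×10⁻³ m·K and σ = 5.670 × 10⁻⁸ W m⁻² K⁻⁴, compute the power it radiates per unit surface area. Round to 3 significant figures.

I ≈ 20.0 W/m²

Wien's law: T = b/λ_max = 2.898×10⁻³/2.114×10⁻⁵ = 137.086 K.
Then I = σT⁴ = 5.670×10⁻⁸×(137.086)⁴ = 20.0 W/m².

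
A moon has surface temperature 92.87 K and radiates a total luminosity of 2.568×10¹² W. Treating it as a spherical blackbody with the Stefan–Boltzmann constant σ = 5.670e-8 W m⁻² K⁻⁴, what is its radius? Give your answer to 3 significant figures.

L = 4πR²σT⁴ ⇒ R = √(L/(4πσT⁴)).
σT⁴ = 4.21779 W/m², so R = √(2.568×10¹²/(4π×4.21779)) = 2.20×10⁵ m.

R ≈ 2.20×10⁵ m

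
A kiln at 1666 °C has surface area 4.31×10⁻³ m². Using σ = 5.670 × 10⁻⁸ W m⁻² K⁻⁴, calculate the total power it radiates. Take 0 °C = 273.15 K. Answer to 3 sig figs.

P ≈ 3.46×10³ W

T = 1666 °C + 273.15 = 1939.15 K.
Area A = 4.31×10⁻³ m².
P = σAT⁴ = 5.670×10⁻⁸ × 4.31×10⁻³ × (1939.15)⁴ = 3.46×10³ W.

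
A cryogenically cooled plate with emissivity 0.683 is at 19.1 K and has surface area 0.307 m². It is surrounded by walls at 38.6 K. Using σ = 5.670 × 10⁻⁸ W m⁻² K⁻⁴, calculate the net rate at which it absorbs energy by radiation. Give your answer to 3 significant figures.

Area A = 0.307 m².
Net radiated power P_net = εσA(T⁴ − T₀⁴) = 0.683×5.670×10⁻⁸×0.307×(19.1⁴ − 38.6⁴).
T⁴ − T₀⁴ = 1.33086×10⁵ − 2.21998×10⁶ = -2.08689×10⁶ K⁴, so P_net = -0.0248 W — negative, meaning a net gain of 0.0248 W.

Net gain ≈ 0.0248 W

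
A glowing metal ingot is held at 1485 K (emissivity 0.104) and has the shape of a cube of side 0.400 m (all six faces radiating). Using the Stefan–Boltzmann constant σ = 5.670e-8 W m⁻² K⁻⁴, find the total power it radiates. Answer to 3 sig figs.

Area A = 6s² = 6×(0.400 m)² = 0.96 m².
P = εσAT⁴ = 0.104 × 5.670×10⁻⁸ × 0.96 × (1485)⁴ = 2.75×10⁴ W.

P ≈ 2.75×10⁴ W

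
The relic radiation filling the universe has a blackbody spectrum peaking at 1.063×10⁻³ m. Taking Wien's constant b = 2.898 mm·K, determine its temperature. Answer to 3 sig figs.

Wien's law gives T = b/λ_max = (2.898×10⁻³ m·K)/(1.063×10⁻³ m) = 2.73 K.

T ≈ 2.73 K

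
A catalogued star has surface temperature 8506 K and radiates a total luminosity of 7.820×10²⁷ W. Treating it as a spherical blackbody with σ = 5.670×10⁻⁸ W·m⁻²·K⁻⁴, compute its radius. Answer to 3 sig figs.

R ≈ 1.45×10⁹ m

L = 4πR²σT⁴ ⇒ R = √(L/(4πσT⁴)).
σT⁴ = 2.96814×10⁸ W/m², so R = √(7.820×10²⁷/(4π×2.96814×10⁸)) = 1.45×10⁹ m.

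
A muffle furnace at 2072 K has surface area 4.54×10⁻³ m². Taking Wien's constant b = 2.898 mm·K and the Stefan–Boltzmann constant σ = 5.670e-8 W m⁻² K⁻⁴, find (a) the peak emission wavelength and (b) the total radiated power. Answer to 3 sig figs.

(a) λ_max = b/T = 2.898×10⁻³/2072 = 1.399×10⁻⁶ m = 1.40 μm.
Area A = 4.54×10⁻³ m².
(b) P = σAT⁴ = 5.670×10⁻⁸×4.54×10⁻³×(2072)⁴ = 4.74×10³ W.

λ_max ≈ 1.40 μm; P ≈ 4.74×10³ W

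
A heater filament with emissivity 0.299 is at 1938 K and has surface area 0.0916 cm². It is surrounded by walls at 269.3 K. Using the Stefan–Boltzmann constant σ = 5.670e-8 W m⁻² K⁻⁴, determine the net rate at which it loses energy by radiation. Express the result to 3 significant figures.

Net loss ≈ 2.19 W

Area A = 0.0916 cm² = 9.16×10⁻⁶ m².
Net radiated power P_net = εσA(T⁴ − T₀⁴) = 0.299×5.670×10⁻⁸×9.16×10⁻⁶×(1938⁴ − 269.3⁴).
T⁴ − T₀⁴ = 1.41064×10¹³ − 5.25951×10⁹ = 1.41011×10¹³ K⁴, so P_net = 2.19 W.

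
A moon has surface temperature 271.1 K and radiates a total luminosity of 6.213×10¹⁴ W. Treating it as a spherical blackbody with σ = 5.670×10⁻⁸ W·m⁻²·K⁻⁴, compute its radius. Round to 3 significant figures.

L = 4πR²σT⁴ ⇒ R = √(L/(4πσT⁴)).
σT⁴ = 306.268 W/m², so R = √(6.213×10¹⁴/(4π×306.268)) = 4.02×10⁵ m.

R ≈ 4.02×10⁵ m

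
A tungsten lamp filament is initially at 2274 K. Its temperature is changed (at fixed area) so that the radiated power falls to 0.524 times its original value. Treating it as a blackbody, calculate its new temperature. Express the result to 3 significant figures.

P ∝ T⁴, so T₂/T₁ = (P₂/P₁)^(1/4) = (0.524)^(1/4) = 0.850810.
T₂ = 2274 × 0.850810 = 1.93×10³ K.

T₂ ≈ 1.93×10³ K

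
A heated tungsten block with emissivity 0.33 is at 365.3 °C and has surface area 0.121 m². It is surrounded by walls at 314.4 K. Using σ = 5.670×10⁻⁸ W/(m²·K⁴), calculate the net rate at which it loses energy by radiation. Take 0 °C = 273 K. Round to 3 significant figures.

T = 365.3 °C + 273 = 638.3 K.
Area A = 0.121 m².
Net radiated power P_net = εσA(T⁴ − T₀⁴) = 0.33×5.670×10⁻⁸×0.121×(638.3⁴ − 314.4⁴).
T⁴ − T₀⁴ = 1.65997×10¹¹ − 9.77080×10⁹ = 1.56226×10¹¹ K⁴, so P_net = 354 W.

Net loss ≈ 354 W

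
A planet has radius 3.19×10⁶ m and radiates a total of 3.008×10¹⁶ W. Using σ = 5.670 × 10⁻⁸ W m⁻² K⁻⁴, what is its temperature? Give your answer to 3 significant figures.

T ≈ 254 K

Surface area A = 4πR² = 4π(3.19×10⁶ m)² = 1.27877×10¹⁴ m².
P = σAT⁴ ⇒ T = (P/(σA))^(1/4) = (3.008×10¹⁶/(5.670×10⁻⁸×1.27877×10¹⁴))^(1/4) = 254 K.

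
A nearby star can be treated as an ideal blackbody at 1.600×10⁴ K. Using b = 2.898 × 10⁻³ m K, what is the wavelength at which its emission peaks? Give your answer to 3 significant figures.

Wien's displacement law: λ_max = b/T = (2.898×10⁻³ m·K)/(1.600×10⁴ K) = 1.811×10⁻⁷ m.
That is 181 nm, in the ultraviolet range.

λ_max ≈ 181 nm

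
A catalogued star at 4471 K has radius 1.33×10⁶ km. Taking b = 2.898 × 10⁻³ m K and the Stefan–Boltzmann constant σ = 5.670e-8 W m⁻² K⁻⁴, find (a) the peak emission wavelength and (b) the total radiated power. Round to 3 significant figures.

(a) λ_max = b/T = 2.898×10⁻³/4471 = 6.482×10⁻⁷ m = 0.648 μm.
Surface area A = 4πR² = 4π(1.33×10⁹ m)² = 2.22287×10¹⁹ m².
(b) P = σAT⁴ = 5.670×10⁻⁸×2.22287×10¹⁹×(4471)⁴ = 5.04×10²⁶ W.

λ_max ≈ 0.648 μm; P ≈ 5.04×10²⁶ W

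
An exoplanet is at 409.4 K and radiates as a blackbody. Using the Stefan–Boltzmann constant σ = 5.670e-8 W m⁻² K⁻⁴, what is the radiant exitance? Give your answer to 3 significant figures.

Stefan–Boltzmann: I = σT⁴ = 5.670×10⁻⁸ × (409.4)⁴ = 1.59×10³ W/m².

I ≈ 1.59×10³ W/m²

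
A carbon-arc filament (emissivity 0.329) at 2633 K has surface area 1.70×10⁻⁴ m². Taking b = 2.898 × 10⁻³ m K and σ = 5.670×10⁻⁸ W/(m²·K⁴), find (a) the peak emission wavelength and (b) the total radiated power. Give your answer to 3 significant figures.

λ_max ≈ 1.10×10³ nm; P ≈ 152 W

(a) λ_max = b/T = 2.898×10⁻³/2633 = 1.101×10⁻⁶ m = 1.10×10³ nm.
Area A = 1.70×10⁻⁴ m².
(b) P = εσAT⁴ = 0.329×5.670×10⁻⁸×1.70×10⁻⁴×(2633)⁴ = 152 W.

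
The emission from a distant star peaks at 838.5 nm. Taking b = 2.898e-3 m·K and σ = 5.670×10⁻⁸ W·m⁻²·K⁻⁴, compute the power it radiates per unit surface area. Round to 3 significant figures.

I ≈ 8.09×10⁶ W/m²

Wien's law: T = b/λ_max = 2.898×10⁻³/8.385×10⁻⁷ = 3456.17 K.
Then I = σT⁴ = 5.670×10⁻⁸×(3456.17)⁴ = 8.09×10⁶ W/m².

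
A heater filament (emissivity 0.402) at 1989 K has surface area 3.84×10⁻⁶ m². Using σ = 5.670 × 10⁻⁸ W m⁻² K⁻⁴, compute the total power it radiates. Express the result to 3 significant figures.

P ≈ 1.37 W

Area A = 3.84×10⁻⁶ m².
P = εσAT⁴ = 0.402 × 5.670×10⁻⁸ × 3.84×10⁻⁶ × (1989)⁴ = 1.37 W.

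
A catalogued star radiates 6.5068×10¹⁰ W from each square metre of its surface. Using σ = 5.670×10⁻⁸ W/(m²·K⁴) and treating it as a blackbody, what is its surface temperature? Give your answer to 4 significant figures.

T ≈ 3.273×10⁴ K

I = σT⁴, so T = (I/σ)^(1/4) = (6.5068×10¹⁰/(5.670×10⁻⁸))^(1/4) = 3.273×10⁴ K.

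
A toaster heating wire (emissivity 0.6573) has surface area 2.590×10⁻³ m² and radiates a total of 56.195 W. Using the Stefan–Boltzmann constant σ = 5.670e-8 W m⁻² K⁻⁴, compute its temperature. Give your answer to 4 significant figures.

Area A = 2.590×10⁻³ m².
P = εσAT⁴ ⇒ T = (P/(εσA))^(1/4) = (56.195/(0.6573×5.670×10⁻⁸×2.590×10⁻³))^(1/4) = 873.5 K.

T ≈ 873.5 K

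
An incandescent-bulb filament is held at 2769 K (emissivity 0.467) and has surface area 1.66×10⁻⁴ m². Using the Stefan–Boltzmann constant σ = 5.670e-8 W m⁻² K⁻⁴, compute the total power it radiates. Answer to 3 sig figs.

Area A = 1.66×10⁻⁴ m².
P = εσAT⁴ = 0.467 × 5.670×10⁻⁸ × 1.66×10⁻⁴ × (2769)⁴ = 258 W.

P ≈ 258 W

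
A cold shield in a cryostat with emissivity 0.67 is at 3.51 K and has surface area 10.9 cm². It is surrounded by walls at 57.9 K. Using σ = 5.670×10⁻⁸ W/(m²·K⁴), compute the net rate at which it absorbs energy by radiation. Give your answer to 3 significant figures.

Net gain ≈ 4.65×10⁻⁴ W

Area A = 10.9 cm² = 1.09×10⁻³ m².
Net radiated power P_net = εσA(T⁴ − T₀⁴) = 0.67×5.670×10⁻⁸×1.09×10⁻³×(3.51⁴ − 57.9⁴).
T⁴ − T₀⁴ = 151.785 − 1.12387×10⁷ = -1.12385×10⁷ K⁴, so P_net = -4.65×10⁻⁴ W — negative, meaning a net gain of 4.65×10⁻⁴ W.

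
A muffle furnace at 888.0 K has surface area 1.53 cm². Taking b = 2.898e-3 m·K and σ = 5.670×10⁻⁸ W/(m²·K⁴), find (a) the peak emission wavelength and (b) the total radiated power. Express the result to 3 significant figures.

λ_max ≈ 3.26 μm; P ≈ 5.39 W

(a) λ_max = b/T = 2.898×10⁻³/888.0 = 3.264×10⁻⁶ m = 3.26 μm.
Area A = 1.53 cm² = 1.53×10⁻⁴ m².
(b) P = σAT⁴ = 5.670×10⁻⁸×1.53×10⁻⁴×(888.0)⁴ = 5.39 W.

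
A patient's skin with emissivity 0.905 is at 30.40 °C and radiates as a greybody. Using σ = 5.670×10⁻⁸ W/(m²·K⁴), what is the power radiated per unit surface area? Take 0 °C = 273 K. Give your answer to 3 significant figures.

I ≈ 435 W/m²

T = 30.40 °C + 273 = 303.40 K.
Stefan–Boltzmann: I = εσT⁴ = 0.905 × 5.670×10⁻⁸ × (303.40)⁴ = 435 W/m².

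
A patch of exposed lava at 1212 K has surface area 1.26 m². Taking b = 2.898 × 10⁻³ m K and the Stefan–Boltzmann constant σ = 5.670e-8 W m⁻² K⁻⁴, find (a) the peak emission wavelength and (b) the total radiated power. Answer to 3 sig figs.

(a) λ_max = b/T = 2.898×10⁻³/1212 = 2.391×10⁻⁶ m = 2.39×10³ nm.
Area A = 1.26 m².
(b) P = σAT⁴ = 5.670×10⁻⁸×1.26×(1212)⁴ = 1.54×10⁵ W.

λ_max ≈ 2.39×10³ nm; P ≈ 1.54×10⁵ W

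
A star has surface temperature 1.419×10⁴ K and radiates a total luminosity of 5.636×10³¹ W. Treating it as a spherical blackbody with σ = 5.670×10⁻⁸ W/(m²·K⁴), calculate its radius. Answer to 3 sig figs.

L = 4πR²σT⁴ ⇒ R = √(L/(4πσT⁴)).
σT⁴ = 2.29886×10⁹ W/m², so R = √(5.636×10³¹/(4π×2.29886×10⁹)) = 4.42×10¹⁰ m.

R ≈ 4.42×10¹⁰ m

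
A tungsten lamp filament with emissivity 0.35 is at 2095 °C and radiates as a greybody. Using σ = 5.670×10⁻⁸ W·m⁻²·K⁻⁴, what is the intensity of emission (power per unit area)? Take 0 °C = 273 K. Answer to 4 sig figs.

T = 2095 °C + 273 = 2368 K.
Stefan–Boltzmann: I = εσT⁴ = 0.35 × 5.670×10⁻⁸ × (2368)⁴ = 6.240×10⁵ W/m².

I ≈ 6.240×10⁵ W/m²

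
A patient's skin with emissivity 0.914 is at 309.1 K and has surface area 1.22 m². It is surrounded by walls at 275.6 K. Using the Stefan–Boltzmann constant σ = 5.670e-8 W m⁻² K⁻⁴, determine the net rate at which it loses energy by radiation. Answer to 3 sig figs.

Net loss ≈ 212 W

Area A = 1.22 m².
Net radiated power P_net = εσA(T⁴ − T₀⁴) = 0.914×5.670×10⁻⁸×1.22×(309.1⁴ − 275.6⁴).
T⁴ − T₀⁴ = 9.12843×10⁹ − 5.76922×10⁹ = 3.35921×10⁹ K⁴, so P_net = 212 W.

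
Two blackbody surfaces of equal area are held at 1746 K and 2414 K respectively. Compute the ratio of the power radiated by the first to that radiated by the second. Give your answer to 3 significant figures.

With equal areas, P₁/P₂ = (T₁/T₂)⁴ = (1746/2414)⁴ = 0.274.

P₁/P₂ ≈ 0.274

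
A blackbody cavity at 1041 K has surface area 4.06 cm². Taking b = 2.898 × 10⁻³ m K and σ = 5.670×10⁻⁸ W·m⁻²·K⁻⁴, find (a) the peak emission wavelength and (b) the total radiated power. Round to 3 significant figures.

(a) λ_max = b/T = 2.898×10⁻³/1041 = 2.784×10⁻⁶ m = 2.78 μm.
Area A = 4.06 cm² = 4.06×10⁻⁴ m².
(b) P = σAT⁴ = 5.670×10⁻⁸×4.06×10⁻⁴×(1041)⁴ = 27.0 W.

λ_max ≈ 2.78 μm; P ≈ 27.0 W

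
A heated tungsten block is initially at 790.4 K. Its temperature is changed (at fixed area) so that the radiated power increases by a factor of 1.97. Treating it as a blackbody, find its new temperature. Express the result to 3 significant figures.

P ∝ T⁴, so T₂/T₁ = (P₂/P₁)^(1/4) = (1.97)^(1/4) = 1.18472.
T₂ = 790.4 × 1.18472 = 936 K.

T₂ ≈ 936 K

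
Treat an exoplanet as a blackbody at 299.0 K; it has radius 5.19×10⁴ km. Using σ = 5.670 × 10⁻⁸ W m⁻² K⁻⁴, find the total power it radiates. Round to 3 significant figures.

P ≈ 1.53×10¹⁹ W

Surface area A = 4πR² = 4π(5.19×10⁷ m)² = 3.38489×10¹⁶ m².
P = σAT⁴ = 5.670×10⁻⁸ × 3.38489×10¹⁶ × (299.0)⁴ = 1.53×10¹⁹ W.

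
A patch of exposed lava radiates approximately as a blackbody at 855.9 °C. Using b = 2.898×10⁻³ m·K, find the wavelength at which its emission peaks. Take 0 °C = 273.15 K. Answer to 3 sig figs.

λ_max ≈ 2.57×10³ nm

T = 855.9 °C + 273.15 = 1129.05 K.
Wien's displacement law: λ_max = b/T = (2.898×10⁻³ m·K)/(1129.05 K) = 2.567×10⁻⁶ m.
That is 2.57×10³ nm, in the infrared range.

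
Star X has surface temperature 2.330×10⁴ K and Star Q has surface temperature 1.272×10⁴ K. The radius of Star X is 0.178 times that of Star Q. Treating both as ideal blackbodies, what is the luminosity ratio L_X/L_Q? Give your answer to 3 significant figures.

L_X/L_Q ≈ 0.357

L ∝ R²T⁴, so L_X/L_Q = (R_X/R_Q)²(T_X/T_Q)⁴ = (0.178)² × (2.330×10⁴/1.272×10⁴)⁴ = 0.031684 × 11.2584 = 0.357.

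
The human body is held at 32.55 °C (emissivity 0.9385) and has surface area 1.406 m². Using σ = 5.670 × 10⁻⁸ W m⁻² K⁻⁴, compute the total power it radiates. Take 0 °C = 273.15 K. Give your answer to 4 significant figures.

T = 32.55 °C + 273.15 = 305.70 K.
Area A = 1.406 m².
P = εσAT⁴ = 0.9385 × 5.670×10⁻⁸ × 1.406 × (305.70)⁴ = 653.4 W.

P ≈ 653.4 W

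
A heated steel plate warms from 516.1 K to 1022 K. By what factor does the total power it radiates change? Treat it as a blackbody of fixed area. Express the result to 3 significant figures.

P₂/P₁ ≈ 15.4

P ∝ T⁴, so P₂/P₁ = (T₂/T₁)⁴ = (1022/516.1)⁴ = (1.98024)⁴ = 15.4.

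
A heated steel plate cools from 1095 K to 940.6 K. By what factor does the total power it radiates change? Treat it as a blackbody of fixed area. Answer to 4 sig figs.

P ∝ T⁴, so P₂/P₁ = (T₂/T₁)⁴ = (940.6/1095)⁴ = (0.858995)⁴ = 0.5445.

P₂/P₁ ≈ 0.5445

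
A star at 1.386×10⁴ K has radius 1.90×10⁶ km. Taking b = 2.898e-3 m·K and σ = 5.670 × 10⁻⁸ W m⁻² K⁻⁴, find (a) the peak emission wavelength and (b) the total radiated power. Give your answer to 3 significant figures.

(a) λ_max = b/T = 2.898×10⁻³/1.386×10⁴ = 2.091×10⁻⁷ m = 209 nm.
Surface area A = 4πR² = 4π(1.90×10⁹ m)² = 4.53646×10¹⁹ m².
(b) P = σAT⁴ = 5.670×10⁻⁸×4.53646×10¹⁹×(1.386×10⁴)⁴ = 9.49×10²⁸ W.

λ_max ≈ 209 nm; P ≈ 9.49×10²⁸ W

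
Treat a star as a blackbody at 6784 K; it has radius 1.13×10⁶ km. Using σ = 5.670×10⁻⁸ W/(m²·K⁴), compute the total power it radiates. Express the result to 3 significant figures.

Surface area A = 4πR² = 4π(1.13×10⁹ m)² = 1.60460×10¹⁹ m².
P = σAT⁴ = 5.670×10⁻⁸ × 1.60460×10¹⁹ × (6784)⁴ = 1.93×10²⁷ W.

P ≈ 1.93×10²⁷ W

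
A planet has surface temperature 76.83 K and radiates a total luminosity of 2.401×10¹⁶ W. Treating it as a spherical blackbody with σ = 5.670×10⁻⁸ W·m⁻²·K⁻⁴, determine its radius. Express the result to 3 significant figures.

R ≈ 3.11×10⁷ m

L = 4πR²σT⁴ ⇒ R = √(L/(4πσT⁴)).
σT⁴ = 1.97563 W/m², so R = √(2.401×10¹⁶/(4π×1.97563)) = 3.11×10⁷ m.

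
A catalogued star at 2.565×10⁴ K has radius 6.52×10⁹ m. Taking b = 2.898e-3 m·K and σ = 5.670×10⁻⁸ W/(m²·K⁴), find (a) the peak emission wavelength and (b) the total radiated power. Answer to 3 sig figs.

λ_max ≈ 113 nm; P ≈ 1.31×10³¹ W

(a) λ_max = b/T = 2.898×10⁻³/2.565×10⁴ = 1.130×10⁻⁷ m = 113 nm.
Surface area A = 4πR² = 4π(6.52×10⁹ m)² = 5.34201×10²⁰ m².
(b) P = σAT⁴ = 5.670×10⁻⁸×5.34201×10²⁰×(2.565×10⁴)⁴ = 1.31×10³¹ W.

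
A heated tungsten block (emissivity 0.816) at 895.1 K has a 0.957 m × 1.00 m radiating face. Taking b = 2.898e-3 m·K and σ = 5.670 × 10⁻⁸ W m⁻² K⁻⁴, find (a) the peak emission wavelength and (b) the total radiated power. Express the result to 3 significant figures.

λ_max ≈ 3.24 μm; P ≈ 2.84×10⁴ W

(a) λ_max = b/T = 2.898×10⁻³/895.1 = 3.238×10⁻⁶ m = 3.24 μm.
Area A = 0.957 × 1.00 = 0.957 m².
(b) P = εσAT⁴ = 0.816×5.670×10⁻⁸×0.957×(895.1)⁴ = 2.84×10⁴ W.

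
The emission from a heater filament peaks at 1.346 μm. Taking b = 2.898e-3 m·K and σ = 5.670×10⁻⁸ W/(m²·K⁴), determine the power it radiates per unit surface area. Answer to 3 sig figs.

I ≈ 1.22×10⁶ W/m²

Wien's law: T = b/λ_max = 2.898×10⁻³/1.346×10⁻⁶ = 2153.05 K.
Then I = σT⁴ = 5.670×10⁻⁸×(2153.05)⁴ = 1.22×10⁶ W/m².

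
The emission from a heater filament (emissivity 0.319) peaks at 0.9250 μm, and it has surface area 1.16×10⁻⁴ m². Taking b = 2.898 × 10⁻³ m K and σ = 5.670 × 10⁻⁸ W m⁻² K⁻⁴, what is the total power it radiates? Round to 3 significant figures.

P ≈ 202 W

Wien's law: T = b/λ_max = 2.898×10⁻³/9.250×10⁻⁷ = 3132.97 K.
Area A = 1.16×10⁻⁴ m².
Then P = εσAT⁴ = 0.319×5.670×10⁻⁸×1.16×10⁻⁴×(3132.97)⁴ = 202 W.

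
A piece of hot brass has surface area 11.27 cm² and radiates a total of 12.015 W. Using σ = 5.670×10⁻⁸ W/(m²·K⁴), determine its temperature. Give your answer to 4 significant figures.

T ≈ 658.5 K

Area A = 11.27 cm² = 1.127×10⁻³ m².
P = σAT⁴ ⇒ T = (P/(σA))^(1/4) = (12.015/(5.670×10⁻⁸×1.127×10⁻³))^(1/4) = 658.5 K.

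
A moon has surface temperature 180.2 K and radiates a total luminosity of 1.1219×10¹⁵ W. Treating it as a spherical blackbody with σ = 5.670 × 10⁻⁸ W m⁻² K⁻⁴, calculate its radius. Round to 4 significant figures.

R ≈ 1.222×10⁶ m

L = 4πR²σT⁴ ⇒ R = √(L/(4πσT⁴)).
σT⁴ = 59.7864 W/m², so R = √(1.1219×10¹⁵/(4π×59.7864)) = 1.222×10⁶ m.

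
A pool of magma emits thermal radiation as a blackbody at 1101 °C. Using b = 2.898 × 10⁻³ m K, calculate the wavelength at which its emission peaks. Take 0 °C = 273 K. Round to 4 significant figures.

T = 1101 °C + 273 = 1374 K.
Wien's displacement law: λ_max = b/T = (2.898×10⁻³ m·K)/(1374 K) = 2.1092×10⁻⁶ m.
That is 2109 nm, in the infrared range.

λ_max ≈ 2109 nm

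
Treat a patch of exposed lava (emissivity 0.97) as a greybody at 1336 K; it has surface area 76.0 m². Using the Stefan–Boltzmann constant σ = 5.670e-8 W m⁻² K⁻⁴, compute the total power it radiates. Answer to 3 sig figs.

P ≈ 1.33×10⁷ W

Area A = 76.0 m².
P = εσAT⁴ = 0.97 × 5.670×10⁻⁸ × 76.0 × (1336)⁴ = 1.33×10⁷ W.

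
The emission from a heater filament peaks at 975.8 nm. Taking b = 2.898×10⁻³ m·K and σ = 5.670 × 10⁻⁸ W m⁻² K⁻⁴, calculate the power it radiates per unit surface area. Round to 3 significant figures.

I ≈ 4.41×10⁶ W/m²

Wien's law: T = b/λ_max = 2.898×10⁻³/9.758×10⁻⁷ = 2969.87 K.
Then I = σT⁴ = 5.670×10⁻⁸×(2969.87)⁴ = 4.41×10⁶ W/m².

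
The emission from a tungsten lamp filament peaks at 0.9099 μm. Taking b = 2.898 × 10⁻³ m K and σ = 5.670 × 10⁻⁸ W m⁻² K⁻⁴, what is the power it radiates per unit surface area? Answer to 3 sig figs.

Wien's law: T = b/λ_max = 2.898×10⁻³/9.099×10⁻⁷ = 3184.97 K.
Then I = σT⁴ = 5.670×10⁻⁸×(3184.97)⁴ = 5.83×10⁶ W/m².

I ≈ 5.83×10⁶ W/m²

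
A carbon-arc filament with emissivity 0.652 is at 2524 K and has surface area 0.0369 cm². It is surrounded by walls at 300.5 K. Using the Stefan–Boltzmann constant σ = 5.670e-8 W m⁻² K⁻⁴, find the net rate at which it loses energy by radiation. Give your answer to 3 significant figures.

Net loss ≈ 5.54 W

Area A = 0.0369 cm² = 3.69×10⁻⁶ m².
Net radiated power P_net = εσA(T⁴ − T₀⁴) = 0.652×5.670×10⁻⁸×3.69×10⁻⁶×(2524⁴ − 300.5⁴).
T⁴ − T₀⁴ = 4.05842×10¹³ − 8.15414×10⁹ = 4.05760×10¹³ K⁴, so P_net = 5.54 W.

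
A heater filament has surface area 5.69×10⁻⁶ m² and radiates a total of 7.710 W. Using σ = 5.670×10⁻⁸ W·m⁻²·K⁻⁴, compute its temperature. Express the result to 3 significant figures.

Area A = 5.69×10⁻⁶ m².
P = σAT⁴ ⇒ T = (P/(σA))^(1/4) = (7.710/(5.670×10⁻⁸×5.69×10⁻⁶))^(1/4) = 2.21×10³ K.

T ≈ 2.21×10³ K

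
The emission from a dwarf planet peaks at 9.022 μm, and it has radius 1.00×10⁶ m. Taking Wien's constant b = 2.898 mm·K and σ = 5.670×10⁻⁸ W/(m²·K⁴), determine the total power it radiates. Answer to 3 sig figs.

P ≈ 7.59×10¹⁵ W

Wien's law: T = b/λ_max = 2.898×10⁻³/9.022×10⁻⁶ = 321.215 K.
Surface area A = 4πR² = 4π(1.00×10⁶ m)² = 1.25664×10¹³ m².
Then P = σAT⁴ = 5.670×10⁻⁸×1.25664×10¹³×(321.215)⁴ = 7.59×10¹⁵ W.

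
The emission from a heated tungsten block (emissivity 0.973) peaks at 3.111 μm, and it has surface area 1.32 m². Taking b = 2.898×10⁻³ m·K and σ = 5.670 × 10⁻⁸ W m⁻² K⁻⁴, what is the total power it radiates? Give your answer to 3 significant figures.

Wien's law: T = b/λ_max = 2.898×10⁻³/3.111×10⁻⁶ = 931.533 K.
Area A = 1.32 m².
Then P = εσAT⁴ = 0.973×5.670×10⁻⁸×1.32×(931.533)⁴ = 5.48×10⁴ W.

P ≈ 5.48×10⁴ W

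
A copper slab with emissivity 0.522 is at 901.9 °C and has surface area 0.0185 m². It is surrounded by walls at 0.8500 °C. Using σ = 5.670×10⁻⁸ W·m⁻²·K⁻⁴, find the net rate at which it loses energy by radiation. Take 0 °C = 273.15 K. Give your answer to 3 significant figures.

T = 901.9 °C + 273.15 = 1175.05 K.
Surroundings: T = 0.8500 °C + 273.15 = 274.0000 K.
Area A = 0.0185 m².
Net radiated power P_net = εσA(T⁴ − T₀⁴) = 0.522×5.670×10⁻⁸×0.0185×(1175.05⁴ − 274.0000⁴).
T⁴ − T₀⁴ = 1.90645×10¹² − 5.63641×10⁹ = 1.90081×10¹² K⁴, so P_net = 1.04×10³ W.

Net loss ≈ 1.04×10³ W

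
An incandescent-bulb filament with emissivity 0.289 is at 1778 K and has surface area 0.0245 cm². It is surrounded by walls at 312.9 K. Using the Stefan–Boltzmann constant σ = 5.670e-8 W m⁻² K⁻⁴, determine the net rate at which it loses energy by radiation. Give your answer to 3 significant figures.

Net loss ≈ 0.401 W

Area A = 0.0245 cm² = 2.45×10⁻⁶ m².
Net radiated power P_net = εσA(T⁴ − T₀⁴) = 0.289×5.670×10⁻⁸×2.45×10⁻⁶×(1778⁴ − 312.9⁴).
T⁴ − T₀⁴ = 9.99372×10¹² − 9.58567×10⁹ = 9.98413×10¹² K⁴, so P_net = 0.401 W.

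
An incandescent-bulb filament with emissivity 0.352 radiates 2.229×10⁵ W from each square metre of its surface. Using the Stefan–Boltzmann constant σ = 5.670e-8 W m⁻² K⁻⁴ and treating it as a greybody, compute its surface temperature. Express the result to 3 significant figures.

I = εσT⁴, so T = (I/εσ)^(1/4) = (2.229×10⁵/(0.352×5.670×10⁻⁸))^(1/4) = 1.83×10³ K.

T ≈ 1.83×10³ K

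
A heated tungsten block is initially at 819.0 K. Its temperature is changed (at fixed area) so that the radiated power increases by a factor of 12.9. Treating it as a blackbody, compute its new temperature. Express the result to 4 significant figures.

P ∝ T⁴, so T₂/T₁ = (P₂/P₁)^(1/4) = (12.9)^(1/4) = 1.89517.
T₂ = 819.0 × 1.89517 = 1552 K.

T₂ ≈ 1552 K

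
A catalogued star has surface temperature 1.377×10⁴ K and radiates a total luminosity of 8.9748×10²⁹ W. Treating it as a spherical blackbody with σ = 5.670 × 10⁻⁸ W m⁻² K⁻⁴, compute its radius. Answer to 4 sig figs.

L = 4πR²σT⁴ ⇒ R = √(L/(4πσT⁴)).
σT⁴ = 2.03854×10⁹ W/m², so R = √(8.9748×10²⁹/(4π×2.03854×10⁹)) = 5.919×10⁹ m.

R ≈ 5.919×10⁹ m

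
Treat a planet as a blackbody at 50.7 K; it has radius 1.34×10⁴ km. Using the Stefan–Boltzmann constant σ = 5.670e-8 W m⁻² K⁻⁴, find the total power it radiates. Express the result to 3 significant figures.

P ≈ 8.45×10¹⁴ W

Surface area A = 4πR² = 4π(1.34×10⁷ m)² = 2.25642×10¹⁵ m².
P = σAT⁴ = 5.670×10⁻⁸ × 2.25642×10¹⁵ × (50.7)⁴ = 8.45×10¹⁴ W.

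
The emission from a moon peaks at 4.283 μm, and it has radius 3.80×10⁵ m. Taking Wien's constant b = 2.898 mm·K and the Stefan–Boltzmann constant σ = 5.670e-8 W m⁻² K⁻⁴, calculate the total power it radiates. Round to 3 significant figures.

Wien's law: T = b/λ_max = 2.898×10⁻³/4.283×10⁻⁶ = 676.629 K.
Surface area A = 4πR² = 4π(3.80×10⁵ m)² = 1.81458×10¹² m².
Then P = σAT⁴ = 5.670×10⁻⁸×1.81458×10¹²×(676.629)⁴ = 2.16×10¹⁶ W.

P ≈ 2.16×10¹⁶ W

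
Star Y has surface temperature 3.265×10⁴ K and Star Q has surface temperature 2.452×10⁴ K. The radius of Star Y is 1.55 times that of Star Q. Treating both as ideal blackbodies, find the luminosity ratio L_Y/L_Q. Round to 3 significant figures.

L_Y/L_Q ≈ 7.55

L ∝ R²T⁴, so L_Y/L_Q = (R_Y/R_Q)²(T_Y/T_Q)⁴ = (1.55)² × (3.265×10⁴/2.452×10⁴)⁴ = 2.4025 × 3.14377 = 7.55.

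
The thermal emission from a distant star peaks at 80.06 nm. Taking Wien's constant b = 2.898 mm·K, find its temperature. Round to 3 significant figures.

Wien's law gives T = b/λ_max = (2.898×10⁻³ m·K)/(8.006×10⁻⁸ m) = 3.62×10⁴ K.

T ≈ 3.62×10⁴ K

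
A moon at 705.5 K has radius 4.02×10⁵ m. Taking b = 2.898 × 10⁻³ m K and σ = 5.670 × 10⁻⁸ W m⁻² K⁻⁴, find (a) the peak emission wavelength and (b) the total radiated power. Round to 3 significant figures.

λ_max ≈ 4.11 μm; P ≈ 2.85×10¹⁶ W

(a) λ_max = b/T = 2.898×10⁻³/705.5 = 4.108×10⁻⁶ m = 4.11 μm.
Surface area A = 4πR² = 4π(4.02×10⁵ m)² = 2.03078×10¹² m².
(b) P = σAT⁴ = 5.670×10⁻⁸×2.03078×10¹²×(705.5)⁴ = 2.85×10¹⁶ W.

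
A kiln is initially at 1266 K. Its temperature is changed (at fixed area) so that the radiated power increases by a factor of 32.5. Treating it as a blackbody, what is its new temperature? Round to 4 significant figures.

P ∝ T⁴, so T₂/T₁ = (P₂/P₁)^(1/4) = (32.5)^(1/4) = 2.38765.
T₂ = 1266 × 2.38765 = 3023 K.

T₂ ≈ 3023 K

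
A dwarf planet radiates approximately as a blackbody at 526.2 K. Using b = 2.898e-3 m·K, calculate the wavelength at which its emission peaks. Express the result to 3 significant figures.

Wien's displacement law: λ_max = b/T = (2.898×10⁻³ m·K)/(526.2 K) = 5.507×10⁻⁶ m.
That is 5.51 μm, in the infrared range.

λ_max ≈ 5.51 μm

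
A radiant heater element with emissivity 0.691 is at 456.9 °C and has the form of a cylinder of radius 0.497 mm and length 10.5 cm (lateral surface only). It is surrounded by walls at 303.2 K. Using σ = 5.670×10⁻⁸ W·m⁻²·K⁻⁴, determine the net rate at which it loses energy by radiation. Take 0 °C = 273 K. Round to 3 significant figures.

T = 456.9 °C + 273 = 729.9 K.
Lateral area A = 2πrL = 2π×4.97×10⁻⁴×0.105 = 3.27888×10⁻⁴ m².
Net radiated power P_net = εσA(T⁴ − T₀⁴) = 0.691×5.670×10⁻⁸×3.27888×10⁻⁴×(729.9⁴ − 303.2⁴).
T⁴ − T₀⁴ = 2.83827×10¹¹ − 8.45117×10⁹ = 2.75376×10¹¹ K⁴, so P_net = 3.54 W.

Net loss ≈ 3.54 W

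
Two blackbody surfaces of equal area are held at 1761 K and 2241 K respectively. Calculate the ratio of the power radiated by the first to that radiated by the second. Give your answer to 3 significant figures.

With equal areas, P₁/P₂ = (T₁/T₂)⁴ = (1761/2241)⁴ = 0.381.

P₁/P₂ ≈ 0.381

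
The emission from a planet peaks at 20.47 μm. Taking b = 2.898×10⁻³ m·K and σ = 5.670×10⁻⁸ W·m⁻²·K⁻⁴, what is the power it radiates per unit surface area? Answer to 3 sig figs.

I ≈ 22.8 W/m²

Wien's law: T = b/λ_max = 2.898×10⁻³/2.047×10⁻⁵ = 141.573 K.
Then I = σT⁴ = 5.670×10⁻⁸×(141.573)⁴ = 22.8 W/m².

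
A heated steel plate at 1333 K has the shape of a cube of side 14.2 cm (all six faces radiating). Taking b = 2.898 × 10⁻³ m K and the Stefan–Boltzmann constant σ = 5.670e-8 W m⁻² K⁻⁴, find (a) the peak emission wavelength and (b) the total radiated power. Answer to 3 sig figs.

λ_max ≈ 2.17 μm; P ≈ 2.17×10⁴ W

(a) λ_max = b/T = 2.898×10⁻³/1333 = 2.174×10⁻⁶ m = 2.17 μm.
Area A = 6s² = 6×(0.142 m)² = 0.120984 m².
(b) P = σAT⁴ = 5.670×10⁻⁸×0.120984×(1333)⁴ = 2.17×10⁴ W.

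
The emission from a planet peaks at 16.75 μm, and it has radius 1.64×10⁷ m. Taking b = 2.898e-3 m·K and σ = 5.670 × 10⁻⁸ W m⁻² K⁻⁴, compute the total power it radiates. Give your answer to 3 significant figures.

P ≈ 1.72×10¹⁷ W

Wien's law: T = b/λ_max = 2.898×10⁻³/1.675×10⁻⁵ = 173.015 K.
Surface area A = 4πR² = 4π(1.64×10⁷ m)² = 3.37985×10¹⁵ m².
Then P = σAT⁴ = 5.670×10⁻⁸×3.37985×10¹⁵×(173.015)⁴ = 1.72×10¹⁷ W.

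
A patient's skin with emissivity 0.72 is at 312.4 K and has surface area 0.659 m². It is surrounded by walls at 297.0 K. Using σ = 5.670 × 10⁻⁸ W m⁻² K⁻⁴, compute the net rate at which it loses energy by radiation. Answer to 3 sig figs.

Net loss ≈ 46.9 W

Area A = 0.659 m².
Net radiated power P_net = εσA(T⁴ − T₀⁴) = 0.72×5.670×10⁻⁸×0.659×(312.4⁴ − 297.0⁴).
T⁴ − T₀⁴ = 9.52454×10⁹ − 7.78083×10⁹ = 1.74371×10⁹ K⁴, so P_net = 46.9 W.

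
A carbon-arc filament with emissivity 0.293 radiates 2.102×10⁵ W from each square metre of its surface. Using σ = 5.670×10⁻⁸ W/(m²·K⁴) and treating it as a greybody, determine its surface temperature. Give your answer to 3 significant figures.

I = εσT⁴, so T = (I/εσ)^(1/4) = (2.102×10⁵/(0.293×5.670×10⁻⁸))^(1/4) = 1.89×10³ K.

T ≈ 1.89×10³ K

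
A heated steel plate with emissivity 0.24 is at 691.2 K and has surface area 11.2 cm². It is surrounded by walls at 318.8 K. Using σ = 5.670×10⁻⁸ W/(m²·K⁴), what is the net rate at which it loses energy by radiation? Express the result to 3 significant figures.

Area A = 11.2 cm² = 1.12×10⁻³ m².
Net radiated power P_net = εσA(T⁴ − T₀⁴) = 0.24×5.670×10⁻⁸×1.12×10⁻³×(691.2⁴ − 318.8⁴).
T⁴ − T₀⁴ = 2.28252×10¹¹ − 1.03294×10¹⁰ = 2.17923×10¹¹ K⁴, so P_net = 3.32 W.

Net loss ≈ 3.32 W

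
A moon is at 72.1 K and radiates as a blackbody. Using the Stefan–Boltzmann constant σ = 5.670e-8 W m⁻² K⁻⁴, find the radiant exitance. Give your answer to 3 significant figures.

Stefan–Boltzmann: I = σT⁴ = 5.670×10⁻⁸ × (72.1)⁴ = 1.53 W/m².

I ≈ 1.53 W/m²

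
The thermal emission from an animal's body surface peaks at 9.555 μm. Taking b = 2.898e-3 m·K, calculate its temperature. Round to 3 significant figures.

T ≈ 303 K

Wien's law gives T = b/λ_max = (2.898×10⁻³ m·K)/(9.555×10⁻⁶ m) = 303 K.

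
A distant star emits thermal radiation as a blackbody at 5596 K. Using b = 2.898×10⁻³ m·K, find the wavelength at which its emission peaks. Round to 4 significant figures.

Wien's displacement law: λ_max = b/T = (2.898×10⁻³ m·K)/(5596 K) = 5.1787×10⁻⁷ m.
That is 0.5179 μm, in the visible range.

λ_max ≈ 0.5179 μm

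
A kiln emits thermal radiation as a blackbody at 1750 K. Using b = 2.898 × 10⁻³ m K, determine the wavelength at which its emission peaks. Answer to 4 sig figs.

Wien's displacement law: λ_max = b/T = (2.898×10⁻³ m·K)/(1750 K) = 1.6560×10⁻⁶ m.
That is 1.656 μm, in the infrared range.

λ_max ≈ 1.656 μm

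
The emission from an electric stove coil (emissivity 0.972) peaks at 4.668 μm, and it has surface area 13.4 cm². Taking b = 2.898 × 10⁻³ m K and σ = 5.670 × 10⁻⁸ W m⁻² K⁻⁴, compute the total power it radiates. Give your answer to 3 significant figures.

P ≈ 11.0 W

Wien's law: T = b/λ_max = 2.898×10⁻³/4.668×10⁻⁶ = 620.823 K.
Area A = 13.4 cm² = 1.34×10⁻³ m².
Then P = εσAT⁴ = 0.972×5.670×10⁻⁸×1.34×10⁻³×(620.823)⁴ = 11.0 W.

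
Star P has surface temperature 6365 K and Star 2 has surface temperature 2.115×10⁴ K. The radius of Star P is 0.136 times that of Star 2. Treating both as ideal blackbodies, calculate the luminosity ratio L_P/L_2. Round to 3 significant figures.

L_P/L_2 ≈ 1.52×10⁻⁴

L ∝ R²T⁴, so L_P/L_2 = (R_P/R_2)²(T_P/T_2)⁴ = (0.136)² × (6365/2.115×10⁴)⁴ = 0.018496 × 8.20261×10⁻³ = 1.52×10⁻⁴.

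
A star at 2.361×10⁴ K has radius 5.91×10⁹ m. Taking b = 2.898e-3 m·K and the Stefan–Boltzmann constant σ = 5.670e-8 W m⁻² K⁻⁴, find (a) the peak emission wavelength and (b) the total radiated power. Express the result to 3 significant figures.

λ_max ≈ 123 nm; P ≈ 7.73×10³⁰ W

(a) λ_max = b/T = 2.898×10⁻³/2.361×10⁴ = 1.227×10⁻⁷ m = 123 nm.
Surface area A = 4πR² = 4π(5.91×10⁹ m)² = 4.38919×10²⁰ m².
(b) P = σAT⁴ = 5.670×10⁻⁸×4.38919×10²⁰×(2.361×10⁴)⁴ = 7.73×10³⁰ W.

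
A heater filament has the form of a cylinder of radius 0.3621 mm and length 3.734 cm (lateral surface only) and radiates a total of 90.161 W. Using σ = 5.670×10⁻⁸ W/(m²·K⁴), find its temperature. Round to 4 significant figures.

T ≈ 2080 K

Lateral area A = 2πrL = 2π×3.621×10⁻⁴×0.03734 = 8.49538×10⁻⁵ m².
P = σAT⁴ ⇒ T = (P/(σA))^(1/4) = (90.161/(5.670×10⁻⁸×8.49538×10⁻⁵))^(1/4) = 2080 K.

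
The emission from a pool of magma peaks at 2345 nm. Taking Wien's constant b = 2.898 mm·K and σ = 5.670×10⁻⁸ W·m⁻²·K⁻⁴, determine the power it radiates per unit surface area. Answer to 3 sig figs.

Wien's law: T = b/λ_max = 2.898×10⁻³/2.345×10⁻⁶ = 1235.82 K.
Then I = σT⁴ = 5.670×10⁻⁸×(1235.82)⁴ = 1.32×10⁵ W/m².

I ≈ 1.32×10⁵ W/m²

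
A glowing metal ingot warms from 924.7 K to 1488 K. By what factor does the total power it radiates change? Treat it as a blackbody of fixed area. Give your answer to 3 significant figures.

P₂/P₁ ≈ 6.71

P ∝ T⁴, so P₂/P₁ = (T₂/T₁)⁴ = (1488/924.7)⁴ = (1.60917)⁴ = 6.71.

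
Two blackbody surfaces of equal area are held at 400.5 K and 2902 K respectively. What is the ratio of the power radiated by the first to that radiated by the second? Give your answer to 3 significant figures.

With equal areas, P₁/P₂ = (T₁/T₂)⁴ = (400.5/2902)⁴ = 3.63×10⁻⁴.

P₁/P₂ ≈ 3.63×10⁻⁴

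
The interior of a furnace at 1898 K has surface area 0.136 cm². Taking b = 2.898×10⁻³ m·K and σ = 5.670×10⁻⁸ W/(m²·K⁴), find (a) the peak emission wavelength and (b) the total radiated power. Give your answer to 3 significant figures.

(a) λ_max = b/T = 2.898×10⁻³/1898 = 1.527×10⁻⁶ m = 1.53×10³ nm.
Area A = 0.136 cm² = 1.36×10⁻⁵ m².
(b) P = σAT⁴ = 5.670×10⁻⁸×1.36×10⁻⁵×(1898)⁴ = 10.0 W.

λ_max ≈ 1.53×10³ nm; P ≈ 10.0 W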